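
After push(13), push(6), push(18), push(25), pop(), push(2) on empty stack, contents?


push(13) -> [13]
push(6) -> [13, 6]
push(18) -> [13, 6, 18]
push(25) -> [13, 6, 18, 25]
pop() returns 25 -> [13, 6, 18]
push(2) -> [13, 6, 18, 2]
Final stack (bottom to top): [13, 6, 18, 2]


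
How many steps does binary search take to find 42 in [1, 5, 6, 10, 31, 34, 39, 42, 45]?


Search for 42:
[0,8] mid=4 arr[4]=31
[5,8] mid=6 arr[6]=39
[7,8] mid=7 arr[7]=42
Total: 3 comparisons


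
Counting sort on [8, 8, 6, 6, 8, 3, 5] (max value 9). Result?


Count array: [0, 0, 0, 1, 0, 1, 2, 0, 3, 0]
Reconstruct: [3, 5, 6, 6, 8, 8, 8]


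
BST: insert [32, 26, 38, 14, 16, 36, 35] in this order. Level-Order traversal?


Root = 32; build tree by BST insertion.
Level-Order traversal: [32, 26, 38, 14, 36, 16, 35]


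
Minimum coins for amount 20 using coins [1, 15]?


dp[0]=0; dp[i]=1+min(dp[i-c] for c in coins)
...dp[15]=1, dp[16]=2, dp[17]=3, dp[18]=4, dp[19]=5, dp[20]=6
Minimum coins for 20 = 6


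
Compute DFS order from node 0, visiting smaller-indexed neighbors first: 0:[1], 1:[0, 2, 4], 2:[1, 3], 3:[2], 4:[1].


DFS stack-based: start with [0]
Visit order: [0, 1, 2, 3, 4]


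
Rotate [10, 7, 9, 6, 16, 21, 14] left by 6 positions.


Left rotate by 6: [14, 10, 7, 9, 6, 16, 21]


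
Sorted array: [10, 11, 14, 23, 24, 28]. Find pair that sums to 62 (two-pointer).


Two pointers: lo=0, hi=5
No pair sums to 62


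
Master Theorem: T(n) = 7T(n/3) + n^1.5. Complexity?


a=7, b=3, c=1.5. log_3(7)=1.771 > c=1.5. Case 1: O(n^log_b(a)) = O(n^1.771)
Complexity: O(n^1.771)


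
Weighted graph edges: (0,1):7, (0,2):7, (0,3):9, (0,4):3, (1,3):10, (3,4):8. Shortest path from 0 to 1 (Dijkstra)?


Dijkstra from 0:
Distances: {0: 0, 1: 7, 2: 7, 3: 9, 4: 3}
Shortest distance to 1 = 7, path = [0, 1]


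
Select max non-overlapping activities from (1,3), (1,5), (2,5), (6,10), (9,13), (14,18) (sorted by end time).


Greedy: pick earliest-ending, then skip overlaps.
Selected (3 activities): [(1, 3), (6, 10), (14, 18)]


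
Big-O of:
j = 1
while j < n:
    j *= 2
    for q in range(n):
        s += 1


Per nesting level: O(log n) * O(n) = O(n log n)
Complexity: O(n log n)


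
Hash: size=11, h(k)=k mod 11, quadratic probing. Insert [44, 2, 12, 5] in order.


Insertions: 44->slot 0; 2->slot 2; 12->slot 1; 5->slot 5
Table: [44, 12, 2, None, None, 5, None, None, None, None, None]


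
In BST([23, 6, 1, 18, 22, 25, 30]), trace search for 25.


BST root = 23
Search for 25: compare at each node
Path: [23, 25]


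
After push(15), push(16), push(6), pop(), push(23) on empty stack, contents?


push(15) -> [15]
push(16) -> [15, 16]
push(6) -> [15, 16, 6]
pop() returns 6 -> [15, 16]
push(23) -> [15, 16, 23]
Final stack (bottom to top): [15, 16, 23]


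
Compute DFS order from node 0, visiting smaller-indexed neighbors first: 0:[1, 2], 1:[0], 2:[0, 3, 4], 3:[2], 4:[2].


DFS stack-based: start with [0]
Visit order: [0, 1, 2, 3, 4]


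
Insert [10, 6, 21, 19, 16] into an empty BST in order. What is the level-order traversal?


Root = 10; build tree by BST insertion.
Level-Order traversal: [10, 6, 21, 19, 16]


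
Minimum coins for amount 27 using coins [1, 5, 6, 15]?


dp[0]=0; dp[i]=1+min(dp[i-c] for c in coins)
...dp[22]=3, dp[23]=4, dp[24]=4, dp[25]=3, dp[26]=3, dp[27]=3
Minimum coins for 27 = 3


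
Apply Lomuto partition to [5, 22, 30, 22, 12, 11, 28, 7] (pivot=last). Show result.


Elements <= 7 go left of pivot.
Result: [5, 7, 30, 22, 12, 11, 28, 22], pivot at index 1


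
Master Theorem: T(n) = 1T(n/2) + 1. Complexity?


a=1, b=2, c=0. log_2(1)=0 = c=0. Case 2: O(n^c log n) = O(log n)
Complexity: O(log n)


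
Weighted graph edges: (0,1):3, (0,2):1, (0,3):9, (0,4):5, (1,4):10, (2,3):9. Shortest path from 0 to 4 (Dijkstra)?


Dijkstra from 0:
Distances: {0: 0, 1: 3, 2: 1, 3: 9, 4: 5}
Shortest distance to 4 = 5, path = [0, 4]


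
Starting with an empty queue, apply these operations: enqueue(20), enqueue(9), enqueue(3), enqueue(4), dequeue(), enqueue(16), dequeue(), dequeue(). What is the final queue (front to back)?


enqueue(20) -> [20]
enqueue(9) -> [20, 9]
enqueue(3) -> [20, 9, 3]
enqueue(4) -> [20, 9, 3, 4]
dequeue() returns 20 -> [9, 3, 4]
enqueue(16) -> [9, 3, 4, 16]
dequeue() returns 9 -> [3, 4, 16]
dequeue() returns 3 -> [4, 16]
Final queue (front to back): [4, 16]


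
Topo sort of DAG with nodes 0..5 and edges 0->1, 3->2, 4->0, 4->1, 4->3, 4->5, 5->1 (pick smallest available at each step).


Kahn's algorithm, process smallest node first
Order: [4, 0, 3, 2, 5, 1]


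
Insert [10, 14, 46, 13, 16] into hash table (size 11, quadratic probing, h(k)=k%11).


Insertions: 10->slot 10; 14->slot 3; 46->slot 2; 13->slot 6; 16->slot 5
Table: [None, None, 46, 14, None, 16, 13, None, None, None, 10]


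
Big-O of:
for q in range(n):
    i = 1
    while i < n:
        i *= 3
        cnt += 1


Per nesting level: O(n) * O(log n) = O(n log n)
Complexity: O(n log n)


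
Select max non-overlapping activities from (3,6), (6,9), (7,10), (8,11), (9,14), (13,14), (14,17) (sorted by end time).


Greedy: pick earliest-ending, then skip overlaps.
Selected (4 activities): [(3, 6), (6, 9), (9, 14), (14, 17)]


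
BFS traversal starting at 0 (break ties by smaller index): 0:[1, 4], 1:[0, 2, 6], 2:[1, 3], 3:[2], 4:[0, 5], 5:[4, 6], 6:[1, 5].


BFS queue: start with [0]
Visit order: [0, 1, 4, 2, 6, 5, 3]


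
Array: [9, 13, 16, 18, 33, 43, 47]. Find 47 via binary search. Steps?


Search for 47:
[0,6] mid=3 arr[3]=18
[4,6] mid=5 arr[5]=43
[6,6] mid=6 arr[6]=47
Total: 3 comparisons


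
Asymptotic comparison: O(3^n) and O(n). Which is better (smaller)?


linear grows slower than exponential (base 3)
O(n) is asymptotically smaller; O(3^n) grows faster


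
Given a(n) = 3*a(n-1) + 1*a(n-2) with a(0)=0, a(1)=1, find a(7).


Build bottom-up:
...a(5)=109, a(6)=360, a(7)=3*360+1*109=1189


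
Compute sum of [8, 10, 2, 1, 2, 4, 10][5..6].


Prefix sums: [0, 8, 18, 20, 21, 23, 27, 37]
Sum[5..6] = prefix[7] - prefix[5] = 37 - 23 = 14


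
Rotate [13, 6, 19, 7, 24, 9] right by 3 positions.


Right rotate by 3: [7, 24, 9, 13, 6, 19]


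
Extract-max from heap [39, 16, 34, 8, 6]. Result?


Max = 39
Replace root with last, heapify down
Resulting heap: [34, 16, 6, 8]


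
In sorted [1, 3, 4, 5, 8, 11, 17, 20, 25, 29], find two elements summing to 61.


Two pointers: lo=0, hi=9
No pair sums to 61


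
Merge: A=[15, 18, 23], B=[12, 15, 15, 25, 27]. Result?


Compare heads, take smaller each step.
Merged: [12, 15, 15, 15, 18, 23, 25, 27]


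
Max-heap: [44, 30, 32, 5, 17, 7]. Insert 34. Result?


Append 34: [44, 30, 32, 5, 17, 7, 34]
Bubble up: swap idx 6(34) with idx 2(32)
Result: [44, 30, 34, 5, 17, 7, 32]


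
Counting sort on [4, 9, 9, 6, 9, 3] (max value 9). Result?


Count array: [0, 0, 0, 1, 1, 0, 1, 0, 0, 3]
Reconstruct: [3, 4, 6, 9, 9, 9]


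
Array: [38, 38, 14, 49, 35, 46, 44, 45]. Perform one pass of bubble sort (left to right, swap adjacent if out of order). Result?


After one pass: [38, 14, 38, 35, 46, 44, 45, 49]


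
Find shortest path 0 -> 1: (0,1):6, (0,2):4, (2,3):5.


Dijkstra from 0:
Distances: {0: 0, 1: 6, 2: 4, 3: 9}
Shortest distance to 1 = 6, path = [0, 1]


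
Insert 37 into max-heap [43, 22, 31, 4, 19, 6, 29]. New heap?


Append 37: [43, 22, 31, 4, 19, 6, 29, 37]
Bubble up: swap idx 7(37) with idx 3(4); swap idx 3(37) with idx 1(22)
Result: [43, 37, 31, 22, 19, 6, 29, 4]


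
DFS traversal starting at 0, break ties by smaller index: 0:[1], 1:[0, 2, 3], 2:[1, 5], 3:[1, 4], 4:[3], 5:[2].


DFS stack-based: start with [0]
Visit order: [0, 1, 2, 5, 3, 4]


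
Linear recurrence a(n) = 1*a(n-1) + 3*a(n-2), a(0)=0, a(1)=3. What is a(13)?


Build bottom-up:
...a(11)=8049, a(12)=18480, a(13)=1*18480+3*8049=42627


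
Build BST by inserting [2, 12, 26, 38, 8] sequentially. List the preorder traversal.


Root = 2; build tree by BST insertion.
Preorder traversal: [2, 12, 8, 26, 38]


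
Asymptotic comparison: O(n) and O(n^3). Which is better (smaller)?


linear grows slower than cubic
O(n) is asymptotically smaller; O(n^3) grows faster


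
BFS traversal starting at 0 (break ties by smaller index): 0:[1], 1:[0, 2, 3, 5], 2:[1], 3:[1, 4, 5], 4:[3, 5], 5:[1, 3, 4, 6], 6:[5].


BFS queue: start with [0]
Visit order: [0, 1, 2, 3, 5, 4, 6]


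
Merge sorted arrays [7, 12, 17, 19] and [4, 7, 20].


Compare heads, take smaller each step.
Merged: [4, 7, 7, 12, 17, 19, 20]


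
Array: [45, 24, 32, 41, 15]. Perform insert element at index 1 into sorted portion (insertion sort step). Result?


After one pass: [24, 45, 32, 41, 15]


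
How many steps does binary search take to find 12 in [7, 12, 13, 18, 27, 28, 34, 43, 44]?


Search for 12:
[0,8] mid=4 arr[4]=27
[0,3] mid=1 arr[1]=12
Total: 2 comparisons


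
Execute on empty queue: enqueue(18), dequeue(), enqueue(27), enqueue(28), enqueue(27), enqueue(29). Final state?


enqueue(18) -> [18]
dequeue() returns 18 -> []
enqueue(27) -> [27]
enqueue(28) -> [27, 28]
enqueue(27) -> [27, 28, 27]
enqueue(29) -> [27, 28, 27, 29]
Final queue (front to back): [27, 28, 27, 29]


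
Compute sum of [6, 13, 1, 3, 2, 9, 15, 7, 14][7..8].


Prefix sums: [0, 6, 19, 20, 23, 25, 34, 49, 56, 70]
Sum[7..8] = prefix[9] - prefix[7] = 70 - 49 = 21


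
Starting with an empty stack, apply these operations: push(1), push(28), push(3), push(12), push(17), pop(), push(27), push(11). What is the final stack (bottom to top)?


push(1) -> [1]
push(28) -> [1, 28]
push(3) -> [1, 28, 3]
push(12) -> [1, 28, 3, 12]
push(17) -> [1, 28, 3, 12, 17]
pop() returns 17 -> [1, 28, 3, 12]
push(27) -> [1, 28, 3, 12, 27]
push(11) -> [1, 28, 3, 12, 27, 11]
Final stack (bottom to top): [1, 28, 3, 12, 27, 11]


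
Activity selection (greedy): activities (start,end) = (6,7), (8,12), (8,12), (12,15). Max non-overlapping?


Greedy: pick earliest-ending, then skip overlaps.
Selected (3 activities): [(6, 7), (8, 12), (12, 15)]


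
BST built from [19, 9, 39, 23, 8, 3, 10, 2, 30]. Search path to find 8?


BST root = 19
Search for 8: compare at each node
Path: [19, 9, 8]


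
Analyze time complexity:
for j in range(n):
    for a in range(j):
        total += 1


Per nesting level: O(n) * O(n) [triangular over j] = O(n^2)
Complexity: O(n^2)


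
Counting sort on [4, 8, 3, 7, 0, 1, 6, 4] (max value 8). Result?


Count array: [1, 1, 0, 1, 2, 0, 1, 1, 1]
Reconstruct: [0, 1, 3, 4, 4, 6, 7, 8]


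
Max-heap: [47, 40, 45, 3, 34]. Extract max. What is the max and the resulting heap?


Max = 47
Replace root with last, heapify down
Resulting heap: [45, 40, 34, 3]


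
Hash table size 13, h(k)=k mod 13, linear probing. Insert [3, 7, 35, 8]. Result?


Insertions: 3->slot 3; 7->slot 7; 35->slot 9; 8->slot 8
Table: [None, None, None, 3, None, None, None, 7, 8, 35, None, None, None]


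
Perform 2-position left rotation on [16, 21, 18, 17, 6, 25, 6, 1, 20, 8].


Left rotate by 2: [18, 17, 6, 25, 6, 1, 20, 8, 16, 21]


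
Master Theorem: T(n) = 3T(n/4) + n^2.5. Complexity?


a=3, b=4, c=2.5. log_4(3)=0.792 < c=2.5. Case 3: O(n^c) = O(n^2.500)
Complexity: O(n^2.500)


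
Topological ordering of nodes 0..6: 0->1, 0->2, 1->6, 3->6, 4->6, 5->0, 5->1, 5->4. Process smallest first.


Kahn's algorithm, process smallest node first
Order: [3, 5, 0, 1, 2, 4, 6]


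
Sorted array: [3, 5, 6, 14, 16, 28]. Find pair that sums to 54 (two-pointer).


Two pointers: lo=0, hi=5
No pair sums to 54


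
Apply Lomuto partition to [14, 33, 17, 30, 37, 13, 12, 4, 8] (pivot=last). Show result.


Elements <= 8 go left of pivot.
Result: [4, 8, 17, 30, 37, 13, 12, 14, 33], pivot at index 1


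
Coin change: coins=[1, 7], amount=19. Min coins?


dp[0]=0; dp[i]=1+min(dp[i-c] for c in coins)
...dp[14]=2, dp[15]=3, dp[16]=4, dp[17]=5, dp[18]=6, dp[19]=7
Minimum coins for 19 = 7


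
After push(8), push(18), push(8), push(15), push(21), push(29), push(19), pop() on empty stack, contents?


push(8) -> [8]
push(18) -> [8, 18]
push(8) -> [8, 18, 8]
push(15) -> [8, 18, 8, 15]
push(21) -> [8, 18, 8, 15, 21]
push(29) -> [8, 18, 8, 15, 21, 29]
push(19) -> [8, 18, 8, 15, 21, 29, 19]
pop() returns 19 -> [8, 18, 8, 15, 21, 29]
Final stack (bottom to top): [8, 18, 8, 15, 21, 29]


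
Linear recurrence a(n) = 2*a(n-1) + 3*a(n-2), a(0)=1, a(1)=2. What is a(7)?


Build bottom-up:
...a(5)=182, a(6)=547, a(7)=2*547+3*182=1640


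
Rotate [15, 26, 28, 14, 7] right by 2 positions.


Right rotate by 2: [14, 7, 15, 26, 28]


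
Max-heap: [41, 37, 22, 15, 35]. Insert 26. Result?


Append 26: [41, 37, 22, 15, 35, 26]
Bubble up: swap idx 5(26) with idx 2(22)
Result: [41, 37, 26, 15, 35, 22]


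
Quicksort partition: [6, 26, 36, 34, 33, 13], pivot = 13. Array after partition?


Elements <= 13 go left of pivot.
Result: [6, 13, 36, 34, 33, 26], pivot at index 1


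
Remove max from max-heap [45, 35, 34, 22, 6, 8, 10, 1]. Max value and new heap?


Max = 45
Replace root with last, heapify down
Resulting heap: [35, 22, 34, 1, 6, 8, 10]


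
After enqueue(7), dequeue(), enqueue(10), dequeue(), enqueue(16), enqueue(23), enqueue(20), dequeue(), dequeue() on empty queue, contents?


enqueue(7) -> [7]
dequeue() returns 7 -> []
enqueue(10) -> [10]
dequeue() returns 10 -> []
enqueue(16) -> [16]
enqueue(23) -> [16, 23]
enqueue(20) -> [16, 23, 20]
dequeue() returns 16 -> [23, 20]
dequeue() returns 23 -> [20]
Final queue (front to back): [20]


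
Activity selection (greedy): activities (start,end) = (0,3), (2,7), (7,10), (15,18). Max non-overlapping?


Greedy: pick earliest-ending, then skip overlaps.
Selected (3 activities): [(0, 3), (7, 10), (15, 18)]


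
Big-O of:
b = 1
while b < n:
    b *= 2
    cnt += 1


Per nesting level: O(log n) = O(log n)
Complexity: O(log n)


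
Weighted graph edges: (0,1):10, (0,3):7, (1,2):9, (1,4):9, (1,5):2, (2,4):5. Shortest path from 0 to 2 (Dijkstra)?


Dijkstra from 0:
Distances: {0: 0, 1: 10, 2: 19, 3: 7, 4: 19, 5: 12}
Shortest distance to 2 = 19, path = [0, 1, 2]


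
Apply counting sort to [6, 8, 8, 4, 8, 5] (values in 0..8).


Count array: [0, 0, 0, 0, 1, 1, 1, 0, 3]
Reconstruct: [4, 5, 6, 8, 8, 8]


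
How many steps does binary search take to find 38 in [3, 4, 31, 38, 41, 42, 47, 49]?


Search for 38:
[0,7] mid=3 arr[3]=38
Total: 1 comparisons


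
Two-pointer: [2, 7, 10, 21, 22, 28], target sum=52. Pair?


Two pointers: lo=0, hi=5
No pair sums to 52


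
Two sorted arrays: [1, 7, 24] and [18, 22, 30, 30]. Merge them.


Compare heads, take smaller each step.
Merged: [1, 7, 18, 22, 24, 30, 30]


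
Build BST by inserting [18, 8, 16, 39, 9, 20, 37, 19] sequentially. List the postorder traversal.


Root = 18; build tree by BST insertion.
Postorder traversal: [9, 16, 8, 19, 37, 20, 39, 18]


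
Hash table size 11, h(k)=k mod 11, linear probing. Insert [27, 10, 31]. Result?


Insertions: 27->slot 5; 10->slot 10; 31->slot 9
Table: [None, None, None, None, None, 27, None, None, None, 31, 10]


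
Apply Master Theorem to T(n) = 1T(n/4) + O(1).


a=1, b=4, c=0. log_4(1)=0 = c=0. Case 2: O(n^c log n) = O(log n)
Complexity: O(log n)


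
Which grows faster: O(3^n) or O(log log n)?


double-logarithmic grows slower than exponential (base 3)
O(log log n) is asymptotically smaller; O(3^n) grows faster


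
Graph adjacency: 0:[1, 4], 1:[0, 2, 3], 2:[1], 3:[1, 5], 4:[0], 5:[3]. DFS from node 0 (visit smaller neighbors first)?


DFS stack-based: start with [0]
Visit order: [0, 1, 2, 3, 5, 4]


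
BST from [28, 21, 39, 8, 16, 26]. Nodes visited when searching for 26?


BST root = 28
Search for 26: compare at each node
Path: [28, 21, 26]


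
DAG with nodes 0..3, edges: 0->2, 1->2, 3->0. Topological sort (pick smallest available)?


Kahn's algorithm, process smallest node first
Order: [1, 3, 0, 2]


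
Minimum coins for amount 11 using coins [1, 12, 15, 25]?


dp[0]=0; dp[i]=1+min(dp[i-c] for c in coins)
...dp[6]=6, dp[7]=7, dp[8]=8, dp[9]=9, dp[10]=10, dp[11]=11
Minimum coins for 11 = 11


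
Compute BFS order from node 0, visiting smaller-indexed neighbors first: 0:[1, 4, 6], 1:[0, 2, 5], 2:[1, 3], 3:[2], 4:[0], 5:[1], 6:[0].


BFS queue: start with [0]
Visit order: [0, 1, 4, 6, 2, 5, 3]


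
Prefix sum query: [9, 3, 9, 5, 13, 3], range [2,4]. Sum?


Prefix sums: [0, 9, 12, 21, 26, 39, 42]
Sum[2..4] = prefix[5] - prefix[2] = 39 - 12 = 27


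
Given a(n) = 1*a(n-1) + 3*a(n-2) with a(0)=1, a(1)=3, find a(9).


Build bottom-up:
...a(7)=411, a(8)=942, a(9)=1*942+3*411=2175


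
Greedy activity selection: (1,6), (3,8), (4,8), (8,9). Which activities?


Greedy: pick earliest-ending, then skip overlaps.
Selected (2 activities): [(1, 6), (8, 9)]


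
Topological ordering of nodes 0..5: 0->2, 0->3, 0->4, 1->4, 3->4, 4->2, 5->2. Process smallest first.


Kahn's algorithm, process smallest node first
Order: [0, 1, 3, 4, 5, 2]


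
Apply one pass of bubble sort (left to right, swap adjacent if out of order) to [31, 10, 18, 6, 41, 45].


After one pass: [10, 18, 6, 31, 41, 45]


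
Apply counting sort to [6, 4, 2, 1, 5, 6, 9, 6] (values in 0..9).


Count array: [0, 1, 1, 0, 1, 1, 3, 0, 0, 1]
Reconstruct: [1, 2, 4, 5, 6, 6, 6, 9]


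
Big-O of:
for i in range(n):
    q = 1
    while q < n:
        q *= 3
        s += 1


Per nesting level: O(n) * O(log n) = O(n log n)
Complexity: O(n log n)


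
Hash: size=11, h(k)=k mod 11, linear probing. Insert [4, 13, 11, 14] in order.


Insertions: 4->slot 4; 13->slot 2; 11->slot 0; 14->slot 3
Table: [11, None, 13, 14, 4, None, None, None, None, None, None]


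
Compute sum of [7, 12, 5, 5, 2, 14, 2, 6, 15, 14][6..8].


Prefix sums: [0, 7, 19, 24, 29, 31, 45, 47, 53, 68, 82]
Sum[6..8] = prefix[9] - prefix[6] = 68 - 45 = 23


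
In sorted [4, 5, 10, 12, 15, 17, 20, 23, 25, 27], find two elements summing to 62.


Two pointers: lo=0, hi=9
No pair sums to 62


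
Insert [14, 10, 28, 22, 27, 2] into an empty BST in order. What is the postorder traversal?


Root = 14; build tree by BST insertion.
Postorder traversal: [2, 10, 27, 22, 28, 14]


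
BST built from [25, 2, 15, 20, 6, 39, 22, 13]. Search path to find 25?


BST root = 25
Search for 25: compare at each node
Path: [25]


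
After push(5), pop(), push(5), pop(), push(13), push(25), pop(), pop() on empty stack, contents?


push(5) -> [5]
pop() returns 5 -> []
push(5) -> [5]
pop() returns 5 -> []
push(13) -> [13]
push(25) -> [13, 25]
pop() returns 25 -> [13]
pop() returns 13 -> []
Final stack (bottom to top): []


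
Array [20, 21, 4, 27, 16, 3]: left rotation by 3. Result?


Left rotate by 3: [27, 16, 3, 20, 21, 4]


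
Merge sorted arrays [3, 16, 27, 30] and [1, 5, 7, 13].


Compare heads, take smaller each step.
Merged: [1, 3, 5, 7, 13, 16, 27, 30]


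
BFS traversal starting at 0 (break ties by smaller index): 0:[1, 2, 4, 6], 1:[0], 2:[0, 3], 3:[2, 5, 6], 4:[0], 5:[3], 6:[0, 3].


BFS queue: start with [0]
Visit order: [0, 1, 2, 4, 6, 3, 5]


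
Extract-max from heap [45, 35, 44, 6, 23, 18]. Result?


Max = 45
Replace root with last, heapify down
Resulting heap: [44, 35, 18, 6, 23]


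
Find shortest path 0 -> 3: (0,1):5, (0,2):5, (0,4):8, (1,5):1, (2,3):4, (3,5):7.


Dijkstra from 0:
Distances: {0: 0, 1: 5, 2: 5, 3: 9, 4: 8, 5: 6}
Shortest distance to 3 = 9, path = [0, 2, 3]


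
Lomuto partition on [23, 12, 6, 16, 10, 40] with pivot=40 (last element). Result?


Elements <= 40 go left of pivot.
Result: [23, 12, 6, 16, 10, 40], pivot at index 5


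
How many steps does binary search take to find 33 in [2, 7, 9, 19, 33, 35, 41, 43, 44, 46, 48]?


Search for 33:
[0,10] mid=5 arr[5]=35
[0,4] mid=2 arr[2]=9
[3,4] mid=3 arr[3]=19
[4,4] mid=4 arr[4]=33
Total: 4 comparisons


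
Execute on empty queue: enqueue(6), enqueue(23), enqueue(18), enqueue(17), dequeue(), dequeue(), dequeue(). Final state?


enqueue(6) -> [6]
enqueue(23) -> [6, 23]
enqueue(18) -> [6, 23, 18]
enqueue(17) -> [6, 23, 18, 17]
dequeue() returns 6 -> [23, 18, 17]
dequeue() returns 23 -> [18, 17]
dequeue() returns 18 -> [17]
Final queue (front to back): [17]


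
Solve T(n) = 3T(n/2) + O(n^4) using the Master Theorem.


a=3, b=2, c=4. log_2(3)=1.585 < c=4. Case 3: O(n^c) = O(n^4)
Complexity: O(n^4)


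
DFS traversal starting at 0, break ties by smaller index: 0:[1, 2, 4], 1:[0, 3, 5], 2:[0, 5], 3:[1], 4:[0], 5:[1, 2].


DFS stack-based: start with [0]
Visit order: [0, 1, 3, 5, 2, 4]


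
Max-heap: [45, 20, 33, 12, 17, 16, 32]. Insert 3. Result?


Append 3: [45, 20, 33, 12, 17, 16, 32, 3]
Bubble up: no swaps needed
Result: [45, 20, 33, 12, 17, 16, 32, 3]


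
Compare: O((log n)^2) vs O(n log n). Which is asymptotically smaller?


polylogarithmic grows slower than linearithmic
O((log n)^2) is asymptotically smaller; O(n log n) grows faster


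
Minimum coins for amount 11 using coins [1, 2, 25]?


dp[0]=0; dp[i]=1+min(dp[i-c] for c in coins)
...dp[6]=3, dp[7]=4, dp[8]=4, dp[9]=5, dp[10]=5, dp[11]=6
Minimum coins for 11 = 6


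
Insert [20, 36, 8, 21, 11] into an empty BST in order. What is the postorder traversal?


Root = 20; build tree by BST insertion.
Postorder traversal: [11, 8, 21, 36, 20]


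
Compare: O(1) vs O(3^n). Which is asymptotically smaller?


constant grows slower than exponential (base 3)
O(1) is asymptotically smaller; O(3^n) grows faster


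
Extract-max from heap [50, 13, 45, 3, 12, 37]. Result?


Max = 50
Replace root with last, heapify down
Resulting heap: [45, 13, 37, 3, 12]


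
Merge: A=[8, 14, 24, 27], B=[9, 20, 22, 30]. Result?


Compare heads, take smaller each step.
Merged: [8, 9, 14, 20, 22, 24, 27, 30]


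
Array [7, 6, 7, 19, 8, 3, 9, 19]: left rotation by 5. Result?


Left rotate by 5: [3, 9, 19, 7, 6, 7, 19, 8]


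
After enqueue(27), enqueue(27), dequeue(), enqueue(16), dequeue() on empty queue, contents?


enqueue(27) -> [27]
enqueue(27) -> [27, 27]
dequeue() returns 27 -> [27]
enqueue(16) -> [27, 16]
dequeue() returns 27 -> [16]
Final queue (front to back): [16]


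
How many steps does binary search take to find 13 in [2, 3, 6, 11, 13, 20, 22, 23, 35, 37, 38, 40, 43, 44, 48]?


Search for 13:
[0,14] mid=7 arr[7]=23
[0,6] mid=3 arr[3]=11
[4,6] mid=5 arr[5]=20
[4,4] mid=4 arr[4]=13
Total: 4 comparisons


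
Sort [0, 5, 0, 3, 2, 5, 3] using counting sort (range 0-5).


Count array: [2, 0, 1, 2, 0, 2]
Reconstruct: [0, 0, 2, 3, 3, 5, 5]


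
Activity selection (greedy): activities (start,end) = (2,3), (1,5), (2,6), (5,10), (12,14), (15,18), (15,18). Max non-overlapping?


Greedy: pick earliest-ending, then skip overlaps.
Selected (4 activities): [(2, 3), (5, 10), (12, 14), (15, 18)]


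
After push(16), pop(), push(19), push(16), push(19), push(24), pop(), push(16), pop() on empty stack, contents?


push(16) -> [16]
pop() returns 16 -> []
push(19) -> [19]
push(16) -> [19, 16]
push(19) -> [19, 16, 19]
push(24) -> [19, 16, 19, 24]
pop() returns 24 -> [19, 16, 19]
push(16) -> [19, 16, 19, 16]
pop() returns 16 -> [19, 16, 19]
Final stack (bottom to top): [19, 16, 19]


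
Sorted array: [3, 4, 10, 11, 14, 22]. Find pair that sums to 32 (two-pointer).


Two pointers: lo=0, hi=5
Found pair: (10, 22) summing to 32


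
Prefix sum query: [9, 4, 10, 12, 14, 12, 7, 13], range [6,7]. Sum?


Prefix sums: [0, 9, 13, 23, 35, 49, 61, 68, 81]
Sum[6..7] = prefix[8] - prefix[6] = 81 - 61 = 20


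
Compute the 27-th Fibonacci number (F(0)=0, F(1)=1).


F(n)=F(n-1)+F(n-2)
...F(25)=75025, F(26)=121393, F(27)=196418


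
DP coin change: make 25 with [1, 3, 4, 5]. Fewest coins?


dp[0]=0; dp[i]=1+min(dp[i-c] for c in coins)
...dp[20]=4, dp[21]=5, dp[22]=5, dp[23]=5, dp[24]=5, dp[25]=5
Minimum coins for 25 = 5


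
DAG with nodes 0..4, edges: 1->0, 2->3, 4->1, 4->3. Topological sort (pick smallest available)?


Kahn's algorithm, process smallest node first
Order: [2, 4, 1, 0, 3]


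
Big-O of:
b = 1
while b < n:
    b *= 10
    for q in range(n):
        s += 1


Per nesting level: O(log n) * O(n) = O(n log n)
Complexity: O(n log n)


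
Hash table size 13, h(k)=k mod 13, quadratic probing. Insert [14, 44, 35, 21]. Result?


Insertions: 14->slot 1; 44->slot 5; 35->slot 9; 21->slot 8
Table: [None, 14, None, None, None, 44, None, None, 21, 35, None, None, None]


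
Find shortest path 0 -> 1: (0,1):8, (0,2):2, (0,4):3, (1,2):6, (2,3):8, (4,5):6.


Dijkstra from 0:
Distances: {0: 0, 1: 8, 2: 2, 3: 10, 4: 3, 5: 9}
Shortest distance to 1 = 8, path = [0, 1]


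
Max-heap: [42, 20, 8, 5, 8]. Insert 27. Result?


Append 27: [42, 20, 8, 5, 8, 27]
Bubble up: swap idx 5(27) with idx 2(8)
Result: [42, 20, 27, 5, 8, 8]


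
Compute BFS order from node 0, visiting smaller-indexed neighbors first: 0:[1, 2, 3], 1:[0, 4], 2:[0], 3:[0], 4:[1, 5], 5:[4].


BFS queue: start with [0]
Visit order: [0, 1, 2, 3, 4, 5]


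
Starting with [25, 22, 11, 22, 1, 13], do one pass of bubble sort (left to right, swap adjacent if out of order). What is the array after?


After one pass: [22, 11, 22, 1, 13, 25]


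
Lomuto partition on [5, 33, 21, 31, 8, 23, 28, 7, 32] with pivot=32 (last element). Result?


Elements <= 32 go left of pivot.
Result: [5, 21, 31, 8, 23, 28, 7, 32, 33], pivot at index 7


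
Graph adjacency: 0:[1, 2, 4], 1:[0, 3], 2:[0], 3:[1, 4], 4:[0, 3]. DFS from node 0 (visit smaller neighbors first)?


DFS stack-based: start with [0]
Visit order: [0, 1, 3, 4, 2]


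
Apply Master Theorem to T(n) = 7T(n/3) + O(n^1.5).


a=7, b=3, c=1.5. log_3(7)=1.771 > c=1.5. Case 1: O(n^log_b(a)) = O(n^1.771)
Complexity: O(n^1.771)


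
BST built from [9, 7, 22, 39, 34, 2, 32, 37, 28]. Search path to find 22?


BST root = 9
Search for 22: compare at each node
Path: [9, 22]


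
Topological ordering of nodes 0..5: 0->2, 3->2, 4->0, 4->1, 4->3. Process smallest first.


Kahn's algorithm, process smallest node first
Order: [4, 0, 1, 3, 2, 5]


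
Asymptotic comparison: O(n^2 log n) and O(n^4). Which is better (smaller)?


n^2 log n grows slower than quartic
O(n^2 log n) is asymptotically smaller; O(n^4) grows faster


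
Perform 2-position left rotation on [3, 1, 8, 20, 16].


Left rotate by 2: [8, 20, 16, 3, 1]


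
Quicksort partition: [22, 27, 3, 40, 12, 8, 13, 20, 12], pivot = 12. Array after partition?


Elements <= 12 go left of pivot.
Result: [3, 12, 8, 12, 27, 22, 13, 20, 40], pivot at index 3


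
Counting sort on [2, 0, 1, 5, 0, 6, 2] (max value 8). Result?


Count array: [2, 1, 2, 0, 0, 1, 1, 0, 0]
Reconstruct: [0, 0, 1, 2, 2, 5, 6]


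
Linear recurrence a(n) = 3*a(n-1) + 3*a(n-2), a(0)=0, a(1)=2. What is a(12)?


Build bottom-up:
...a(10)=267786, a(11)=1015254, a(12)=3*1015254+3*267786=3849120


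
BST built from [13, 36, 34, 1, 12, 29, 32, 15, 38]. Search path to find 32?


BST root = 13
Search for 32: compare at each node
Path: [13, 36, 34, 29, 32]


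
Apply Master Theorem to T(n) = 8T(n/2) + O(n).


a=8, b=2, c=1. log_2(8)=3 > c=1. Case 1: O(n^log_b(a)) = O(n^3)
Complexity: O(n^3)


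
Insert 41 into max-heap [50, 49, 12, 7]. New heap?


Append 41: [50, 49, 12, 7, 41]
Bubble up: no swaps needed
Result: [50, 49, 12, 7, 41]


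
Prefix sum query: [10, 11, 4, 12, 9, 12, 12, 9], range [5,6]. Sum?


Prefix sums: [0, 10, 21, 25, 37, 46, 58, 70, 79]
Sum[5..6] = prefix[7] - prefix[5] = 70 - 46 = 24


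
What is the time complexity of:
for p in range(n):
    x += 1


Per nesting level: O(n) = O(n)
Complexity: O(n)


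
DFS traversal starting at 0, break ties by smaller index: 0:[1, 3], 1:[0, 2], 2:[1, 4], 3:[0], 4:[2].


DFS stack-based: start with [0]
Visit order: [0, 1, 2, 4, 3]


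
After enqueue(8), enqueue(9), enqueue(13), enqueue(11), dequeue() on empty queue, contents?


enqueue(8) -> [8]
enqueue(9) -> [8, 9]
enqueue(13) -> [8, 9, 13]
enqueue(11) -> [8, 9, 13, 11]
dequeue() returns 8 -> [9, 13, 11]
Final queue (front to back): [9, 13, 11]


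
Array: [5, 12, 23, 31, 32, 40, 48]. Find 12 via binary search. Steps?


Search for 12:
[0,6] mid=3 arr[3]=31
[0,2] mid=1 arr[1]=12
Total: 2 comparisons


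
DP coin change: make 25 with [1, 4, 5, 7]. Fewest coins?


dp[0]=0; dp[i]=1+min(dp[i-c] for c in coins)
...dp[20]=4, dp[21]=3, dp[22]=4, dp[23]=4, dp[24]=4, dp[25]=4
Minimum coins for 25 = 4


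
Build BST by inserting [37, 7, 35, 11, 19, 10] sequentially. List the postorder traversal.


Root = 37; build tree by BST insertion.
Postorder traversal: [10, 19, 11, 35, 7, 37]


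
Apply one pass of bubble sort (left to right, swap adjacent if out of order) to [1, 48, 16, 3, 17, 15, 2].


After one pass: [1, 16, 3, 17, 15, 2, 48]


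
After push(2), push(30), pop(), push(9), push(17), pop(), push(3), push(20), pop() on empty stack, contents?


push(2) -> [2]
push(30) -> [2, 30]
pop() returns 30 -> [2]
push(9) -> [2, 9]
push(17) -> [2, 9, 17]
pop() returns 17 -> [2, 9]
push(3) -> [2, 9, 3]
push(20) -> [2, 9, 3, 20]
pop() returns 20 -> [2, 9, 3]
Final stack (bottom to top): [2, 9, 3]


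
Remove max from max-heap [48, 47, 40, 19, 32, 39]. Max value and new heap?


Max = 48
Replace root with last, heapify down
Resulting heap: [47, 39, 40, 19, 32]


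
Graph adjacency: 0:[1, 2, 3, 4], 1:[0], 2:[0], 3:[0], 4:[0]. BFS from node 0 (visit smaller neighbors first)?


BFS queue: start with [0]
Visit order: [0, 1, 2, 3, 4]


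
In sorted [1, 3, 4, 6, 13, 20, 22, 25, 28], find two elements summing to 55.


Two pointers: lo=0, hi=8
No pair sums to 55


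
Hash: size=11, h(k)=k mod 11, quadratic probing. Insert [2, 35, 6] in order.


Insertions: 2->slot 2; 35->slot 3; 6->slot 6
Table: [None, None, 2, 35, None, None, 6, None, None, None, None]


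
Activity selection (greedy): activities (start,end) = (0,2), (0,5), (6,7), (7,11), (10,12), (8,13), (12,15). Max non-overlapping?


Greedy: pick earliest-ending, then skip overlaps.
Selected (4 activities): [(0, 2), (6, 7), (7, 11), (12, 15)]


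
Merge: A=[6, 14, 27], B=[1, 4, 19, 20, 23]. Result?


Compare heads, take smaller each step.
Merged: [1, 4, 6, 14, 19, 20, 23, 27]


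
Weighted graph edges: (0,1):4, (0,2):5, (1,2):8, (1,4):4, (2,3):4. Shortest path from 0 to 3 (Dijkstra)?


Dijkstra from 0:
Distances: {0: 0, 1: 4, 2: 5, 3: 9, 4: 8}
Shortest distance to 3 = 9, path = [0, 2, 3]


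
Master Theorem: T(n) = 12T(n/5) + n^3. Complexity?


a=12, b=5, c=3. log_5(12)=1.544 < c=3. Case 3: O(n^c) = O(n^3)
Complexity: O(n^3)


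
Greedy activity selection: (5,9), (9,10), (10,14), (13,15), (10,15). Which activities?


Greedy: pick earliest-ending, then skip overlaps.
Selected (3 activities): [(5, 9), (9, 10), (10, 14)]


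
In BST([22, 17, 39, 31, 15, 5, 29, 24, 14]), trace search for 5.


BST root = 22
Search for 5: compare at each node
Path: [22, 17, 15, 5]


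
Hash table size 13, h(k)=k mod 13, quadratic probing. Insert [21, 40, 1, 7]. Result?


Insertions: 21->slot 8; 40->slot 1; 1->slot 2; 7->slot 7
Table: [None, 40, 1, None, None, None, None, 7, 21, None, None, None, None]


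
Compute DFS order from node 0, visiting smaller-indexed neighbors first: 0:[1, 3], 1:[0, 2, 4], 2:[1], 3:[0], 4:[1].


DFS stack-based: start with [0]
Visit order: [0, 1, 2, 4, 3]


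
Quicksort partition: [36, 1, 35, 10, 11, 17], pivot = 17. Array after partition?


Elements <= 17 go left of pivot.
Result: [1, 10, 11, 17, 35, 36], pivot at index 3


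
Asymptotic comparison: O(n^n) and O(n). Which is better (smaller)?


linear grows slower than n^n
O(n) is asymptotically smaller; O(n^n) grows faster


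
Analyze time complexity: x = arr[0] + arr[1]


Analysis: constant-time operation, no loop
Complexity: O(1)


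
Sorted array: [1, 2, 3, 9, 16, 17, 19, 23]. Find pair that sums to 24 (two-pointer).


Two pointers: lo=0, hi=7
Found pair: (1, 23) summing to 24


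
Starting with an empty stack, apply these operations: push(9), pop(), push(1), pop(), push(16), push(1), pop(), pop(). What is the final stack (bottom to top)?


push(9) -> [9]
pop() returns 9 -> []
push(1) -> [1]
pop() returns 1 -> []
push(16) -> [16]
push(1) -> [16, 1]
pop() returns 1 -> [16]
pop() returns 16 -> []
Final stack (bottom to top): []


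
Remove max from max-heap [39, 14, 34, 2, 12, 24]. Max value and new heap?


Max = 39
Replace root with last, heapify down
Resulting heap: [34, 14, 24, 2, 12]


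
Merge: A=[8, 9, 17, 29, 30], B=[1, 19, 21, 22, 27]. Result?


Compare heads, take smaller each step.
Merged: [1, 8, 9, 17, 19, 21, 22, 27, 29, 30]


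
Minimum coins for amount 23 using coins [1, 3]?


dp[0]=0; dp[i]=1+min(dp[i-c] for c in coins)
...dp[18]=6, dp[19]=7, dp[20]=8, dp[21]=7, dp[22]=8, dp[23]=9
Minimum coins for 23 = 9


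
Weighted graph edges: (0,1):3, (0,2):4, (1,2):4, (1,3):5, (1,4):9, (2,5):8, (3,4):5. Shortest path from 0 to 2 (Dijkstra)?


Dijkstra from 0:
Distances: {0: 0, 1: 3, 2: 4, 3: 8, 4: 12, 5: 12}
Shortest distance to 2 = 4, path = [0, 2]


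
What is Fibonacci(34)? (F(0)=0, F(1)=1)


F(n)=F(n-1)+F(n-2)
...F(32)=2178309, F(33)=3524578, F(34)=5702887


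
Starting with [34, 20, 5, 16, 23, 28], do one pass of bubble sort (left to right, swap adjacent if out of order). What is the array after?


After one pass: [20, 5, 16, 23, 28, 34]


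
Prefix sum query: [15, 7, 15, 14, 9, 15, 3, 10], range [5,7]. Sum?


Prefix sums: [0, 15, 22, 37, 51, 60, 75, 78, 88]
Sum[5..7] = prefix[8] - prefix[5] = 88 - 60 = 28


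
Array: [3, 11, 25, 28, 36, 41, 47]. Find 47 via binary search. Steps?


Search for 47:
[0,6] mid=3 arr[3]=28
[4,6] mid=5 arr[5]=41
[6,6] mid=6 arr[6]=47
Total: 3 comparisons


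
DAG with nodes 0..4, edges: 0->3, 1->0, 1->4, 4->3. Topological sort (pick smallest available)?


Kahn's algorithm, process smallest node first
Order: [1, 0, 2, 4, 3]


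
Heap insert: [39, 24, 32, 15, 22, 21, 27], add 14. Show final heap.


Append 14: [39, 24, 32, 15, 22, 21, 27, 14]
Bubble up: no swaps needed
Result: [39, 24, 32, 15, 22, 21, 27, 14]


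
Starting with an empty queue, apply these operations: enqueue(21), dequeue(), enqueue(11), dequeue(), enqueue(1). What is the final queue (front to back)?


enqueue(21) -> [21]
dequeue() returns 21 -> []
enqueue(11) -> [11]
dequeue() returns 11 -> []
enqueue(1) -> [1]
Final queue (front to back): [1]


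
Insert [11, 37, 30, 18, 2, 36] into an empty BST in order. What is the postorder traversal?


Root = 11; build tree by BST insertion.
Postorder traversal: [2, 18, 36, 30, 37, 11]


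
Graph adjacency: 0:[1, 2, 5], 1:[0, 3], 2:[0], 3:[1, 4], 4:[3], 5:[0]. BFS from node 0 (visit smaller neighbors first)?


BFS queue: start with [0]
Visit order: [0, 1, 2, 5, 3, 4]


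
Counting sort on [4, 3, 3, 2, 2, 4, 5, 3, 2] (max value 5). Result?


Count array: [0, 0, 3, 3, 2, 1]
Reconstruct: [2, 2, 2, 3, 3, 3, 4, 4, 5]


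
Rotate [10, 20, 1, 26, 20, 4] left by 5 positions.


Left rotate by 5: [4, 10, 20, 1, 26, 20]


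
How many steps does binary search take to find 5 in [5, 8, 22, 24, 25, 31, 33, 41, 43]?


Search for 5:
[0,8] mid=4 arr[4]=25
[0,3] mid=1 arr[1]=8
[0,0] mid=0 arr[0]=5
Total: 3 comparisons


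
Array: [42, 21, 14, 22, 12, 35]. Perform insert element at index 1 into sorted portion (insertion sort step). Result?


After one pass: [21, 42, 14, 22, 12, 35]


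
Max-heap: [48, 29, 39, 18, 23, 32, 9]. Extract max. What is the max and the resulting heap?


Max = 48
Replace root with last, heapify down
Resulting heap: [39, 29, 32, 18, 23, 9]


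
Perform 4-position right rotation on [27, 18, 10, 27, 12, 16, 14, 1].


Right rotate by 4: [12, 16, 14, 1, 27, 18, 10, 27]


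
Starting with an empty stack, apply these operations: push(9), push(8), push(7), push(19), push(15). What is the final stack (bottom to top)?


push(9) -> [9]
push(8) -> [9, 8]
push(7) -> [9, 8, 7]
push(19) -> [9, 8, 7, 19]
push(15) -> [9, 8, 7, 19, 15]
Final stack (bottom to top): [9, 8, 7, 19, 15]


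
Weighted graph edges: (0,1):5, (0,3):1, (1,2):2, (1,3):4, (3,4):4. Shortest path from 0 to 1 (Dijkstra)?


Dijkstra from 0:
Distances: {0: 0, 1: 5, 2: 7, 3: 1, 4: 5}
Shortest distance to 1 = 5, path = [0, 1]


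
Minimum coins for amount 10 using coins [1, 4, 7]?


dp[0]=0; dp[i]=1+min(dp[i-c] for c in coins)
...dp[5]=2, dp[6]=3, dp[7]=1, dp[8]=2, dp[9]=3, dp[10]=4
Minimum coins for 10 = 4


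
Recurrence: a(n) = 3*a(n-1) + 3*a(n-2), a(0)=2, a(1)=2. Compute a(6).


Build bottom-up:
...a(4)=162, a(5)=612, a(6)=3*612+3*162=2322


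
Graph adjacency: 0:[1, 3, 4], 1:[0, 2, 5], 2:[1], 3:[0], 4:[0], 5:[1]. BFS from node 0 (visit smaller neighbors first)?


BFS queue: start with [0]
Visit order: [0, 1, 3, 4, 2, 5]


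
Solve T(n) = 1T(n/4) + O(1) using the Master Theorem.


a=1, b=4, c=0. log_4(1)=0 = c=0. Case 2: O(n^c log n) = O(log n)
Complexity: O(log n)


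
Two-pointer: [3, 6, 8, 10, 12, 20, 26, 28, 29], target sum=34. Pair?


Two pointers: lo=0, hi=8
Found pair: (6, 28) summing to 34


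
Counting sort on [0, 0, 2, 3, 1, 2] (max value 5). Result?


Count array: [2, 1, 2, 1, 0, 0]
Reconstruct: [0, 0, 1, 2, 2, 3]


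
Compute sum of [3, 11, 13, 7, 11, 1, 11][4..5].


Prefix sums: [0, 3, 14, 27, 34, 45, 46, 57]
Sum[4..5] = prefix[6] - prefix[4] = 46 - 34 = 12


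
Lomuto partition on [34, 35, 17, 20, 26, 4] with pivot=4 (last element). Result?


Elements <= 4 go left of pivot.
Result: [4, 35, 17, 20, 26, 34], pivot at index 0


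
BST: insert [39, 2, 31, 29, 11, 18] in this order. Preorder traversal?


Root = 39; build tree by BST insertion.
Preorder traversal: [39, 2, 31, 29, 11, 18]


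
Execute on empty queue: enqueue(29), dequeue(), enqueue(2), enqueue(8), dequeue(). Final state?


enqueue(29) -> [29]
dequeue() returns 29 -> []
enqueue(2) -> [2]
enqueue(8) -> [2, 8]
dequeue() returns 2 -> [8]
Final queue (front to back): [8]


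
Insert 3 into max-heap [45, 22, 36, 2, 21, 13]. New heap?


Append 3: [45, 22, 36, 2, 21, 13, 3]
Bubble up: no swaps needed
Result: [45, 22, 36, 2, 21, 13, 3]


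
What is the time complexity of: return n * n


Analysis: constant-time operation, no loop
Complexity: O(1)


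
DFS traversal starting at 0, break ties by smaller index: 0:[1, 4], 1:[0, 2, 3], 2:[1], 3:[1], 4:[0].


DFS stack-based: start with [0]
Visit order: [0, 1, 2, 3, 4]


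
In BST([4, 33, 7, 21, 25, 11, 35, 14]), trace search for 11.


BST root = 4
Search for 11: compare at each node
Path: [4, 33, 7, 21, 11]


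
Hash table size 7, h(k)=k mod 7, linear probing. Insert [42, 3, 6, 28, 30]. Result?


Insertions: 42->slot 0; 3->slot 3; 6->slot 6; 28->slot 1; 30->slot 2
Table: [42, 28, 30, 3, None, None, 6]


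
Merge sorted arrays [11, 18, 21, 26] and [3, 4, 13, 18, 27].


Compare heads, take smaller each step.
Merged: [3, 4, 11, 13, 18, 18, 21, 26, 27]


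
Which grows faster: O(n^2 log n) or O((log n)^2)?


polylogarithmic grows slower than n^2 log n
O((log n)^2) is asymptotically smaller; O(n^2 log n) grows faster


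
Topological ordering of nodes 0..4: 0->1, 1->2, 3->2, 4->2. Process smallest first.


Kahn's algorithm, process smallest node first
Order: [0, 1, 3, 4, 2]
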